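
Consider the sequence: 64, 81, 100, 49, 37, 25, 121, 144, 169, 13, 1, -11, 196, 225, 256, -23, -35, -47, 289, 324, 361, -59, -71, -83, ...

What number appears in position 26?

The slot pattern repeats as AAABBB (period 6), so there are 2 interleaved tracks.
Track A is 64, 81, 100, 121, 144, 169, 196, 225, 256, 289, 324, 361, which is consecutive squares n² from n = 8.
Track B is 49, 37, 25, 13, 1, -11, -23, -35, -47, -59, -71, -83, which is arithmetic, step −12.
Position 26 → track A, term 14 = 441.

441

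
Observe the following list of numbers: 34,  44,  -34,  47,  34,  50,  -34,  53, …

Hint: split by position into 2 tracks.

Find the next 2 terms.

34, 56

The terms cycle through 2 interleaved subsequences.
Track A: 34, -34, 34, -34 — alternating ±34.
Track B: 44, 47, 50, 53 — linear: a_n = 41 + 3·n.
Position 9 falls in track A as its term 5, giving 34.
Position 10 falls in track B as its term 5, giving 56.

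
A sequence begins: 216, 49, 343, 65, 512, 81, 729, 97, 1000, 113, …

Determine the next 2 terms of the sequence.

1331, 129

Positions 1, 3, 5, … form one subsequence and positions 2, 4, 6, … form another.
Track A = 216, 343, 512, 729, 1000: consecutive cubes n³ from n = 6.
Track B = 49, 65, 81, 97, 113: arithmetic, step +16.
Position 11 → track A, term 6 = 1331.
Position 12 → track B, term 6 = 129.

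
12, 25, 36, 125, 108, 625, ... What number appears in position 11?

Odd-indexed and even-indexed terms follow separate rules.
Stream A is 12, 36, 108, which is multiplying by 3 each time.
Stream B is 25, 125, 625, which is powers of 5.
Position 11 → stream A, term 6 = 2916.

2916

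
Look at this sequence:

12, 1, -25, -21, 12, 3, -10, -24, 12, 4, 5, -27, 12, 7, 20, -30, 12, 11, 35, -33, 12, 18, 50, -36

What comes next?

The terms cycle through 4 interleaved subsequences.
Subsequence A: 12, 12, 12, 12, 12, 12 — always 12.
Subsequence B: 1, 3, 4, 7, 11, 18 — a Fibonacci-like recurrence a_n = a_{n-1} + a_{n-2}.
Subsequence C: -25, -10, 5, 20, 35, 50 — arithmetic, step +15.
Subsequence D: -21, -24, -27, -30, -33, -36 — linear: a_n = -18 − 3·n.
Term 25 comes from subsequence A (its 7th entry): 12.

12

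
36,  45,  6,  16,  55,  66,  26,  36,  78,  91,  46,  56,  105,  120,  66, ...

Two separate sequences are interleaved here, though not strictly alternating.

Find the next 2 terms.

76, 136

The slot pattern repeats as AABB (period 4), so there are 2 interleaved tracks.
Track A: 36, 45, 55, 66, 78, 91, 105, 120 (triangular numbers starting at T_8).
Track B: 6, 16, 26, 36, 46, 56, 66 (adding 10 each time).
Position 16 falls in track B as its term 8, giving 76.
The 17th slot belongs to track A; its 9th term is 136.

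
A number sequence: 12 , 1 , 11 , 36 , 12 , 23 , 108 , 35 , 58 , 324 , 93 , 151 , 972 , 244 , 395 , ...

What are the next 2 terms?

2916, 639

Positions follow the repeating pattern ABB; grouping by letter gives 2 tracks.
Stream A: 12, 36, 108, 324, 972 (a geometric progression (common ratio 3)).
Stream B: 1, 11, 12, 23, 35, 58, 93, 151, 244, 395 (Fibonacci-style (each term is the sum of the two before it)).
Term 16 comes from stream A (its 6th entry): 2916.
The 17th slot belongs to stream B; its 11th term is 639.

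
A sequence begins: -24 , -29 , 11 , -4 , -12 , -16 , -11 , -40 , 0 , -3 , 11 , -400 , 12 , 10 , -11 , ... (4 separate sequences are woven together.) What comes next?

-4000

Split by position mod 4: positions 1, 5, 9, … form one track, and each other residue class forms its own.
Subsequence A = -24, -12, 0, 12: arithmetic, step +12.
Subsequence B = -29, -16, -3, 10: adding 13 each time.
Subsequence C = 11, -11, 11, -11: oscillating between 11 and -11.
Subsequence D = -4, -40, -400: geometric with ratio 10.
Position 16 falls in subsequence D as its term 4, giving -4000.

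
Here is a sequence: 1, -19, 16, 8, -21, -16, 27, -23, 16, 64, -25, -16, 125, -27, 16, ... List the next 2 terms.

Split by position mod 3 into 3 tracks.
Stream A = 1, 8, 27, 64, 125: consecutive cubes n³ from n = 1.
Stream B = -19, -21, -23, -25, -27: linear: a_n = -17 − 2·n.
Stream C = 16, -16, 16, -16, 16: alternating ±16.
Position 16 falls in stream A as its term 6, giving 216.
Term 17 comes from stream B (its 6th entry): -29.

216, -29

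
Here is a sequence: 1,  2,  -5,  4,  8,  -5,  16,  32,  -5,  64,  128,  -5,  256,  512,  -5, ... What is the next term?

Positions follow the repeating pattern AAB; grouping by letter gives 2 tracks.
Track A: 1, 2, 4, 8, 16, 32, 64, 128, 256, 512 (powers 2^0, 2^1, 2^2, …).
Track B: -5, -5, -5, -5, -5 (constant -5).
Term 16 comes from track A (its 11th entry): 1024.

1024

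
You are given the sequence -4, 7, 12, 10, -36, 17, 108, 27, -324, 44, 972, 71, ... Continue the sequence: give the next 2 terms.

-2916, 115

Taking every 2nd term gives 2 separate tracks.
Track A = -4, 12, -36, 108, -324, 972: multiplying by -3 each time.
Track B = 7, 10, 17, 27, 44, 71: each term equals the sum of the previous two.
The 13th slot belongs to track A; its 7th term is -2916.
Position 14 → track B, term 7 = 115.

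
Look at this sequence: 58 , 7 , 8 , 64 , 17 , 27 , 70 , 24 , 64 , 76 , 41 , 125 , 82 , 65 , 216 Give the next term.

Split by position mod 3: positions 1, 4, 7, … form one track, and each other residue class forms its own.
Track A: 58, 64, 70, 76, 82 — adding 6 each time.
Track B: 7, 17, 24, 41, 65 — each term equals the sum of the previous two.
Track C: 8, 27, 64, 125, 216 — the cubes 2³, 3³, 4³, ….
The 16th slot belongs to track A; its 6th term is 88.

88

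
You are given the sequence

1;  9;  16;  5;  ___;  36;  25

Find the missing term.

Positions follow the repeating pattern ABB; grouping by letter gives 2 tracks.
Subsequence A: 1, 5, 25 (successive powers of 5).
Subsequence B: 9, 16, ?, 36 (perfect squares starting at 3²).
Subsequence B's pattern makes the blank 25.

25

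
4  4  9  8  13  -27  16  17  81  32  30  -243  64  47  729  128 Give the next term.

The terms cycle through 3 interleaved subsequences.
Stream A = 4, 8, 16, 32, 64, 128: powers 2^2, 2^3, 2^4, ….
Stream B = 4, 13, 17, 30, 47: a Fibonacci-like recurrence a_n = a_{n-1} + a_{n-2}.
Stream C = 9, -27, 81, -243, 729: geometric, ×-3 each step.
Position 17 → stream B, term 6 = 77.

77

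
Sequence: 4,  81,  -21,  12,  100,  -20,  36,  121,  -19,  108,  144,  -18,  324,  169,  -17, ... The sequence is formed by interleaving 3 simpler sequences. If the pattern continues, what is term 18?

-16

Read the sequence 3 terms at a time; column i is its own pattern.
Track A: 4, 12, 36, 108, 324 (a geometric progression (common ratio 3)).
Track B: 81, 100, 121, 144, 169 (the squares 9², 10², 11², …).
Track C: -21, -20, -19, -18, -17 (arithmetic with common difference +1).
Position 18 falls in track C as its term 6, giving -16.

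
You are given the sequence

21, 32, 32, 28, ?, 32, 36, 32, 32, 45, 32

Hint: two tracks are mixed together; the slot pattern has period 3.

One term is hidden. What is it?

32

Reading positions in blocks of 3 reveals the pattern ABB — 2 tracks woven together.
Track A: 21, 28, 36, 45. The triangular numbers T_6, T_7, ….
Track B: 32, 32, ?, 32, 32, 32, 32. Constant 32.
The gap is track B's term 3; the rule gives 32.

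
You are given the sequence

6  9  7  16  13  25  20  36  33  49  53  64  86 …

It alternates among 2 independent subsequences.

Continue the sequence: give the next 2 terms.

Taking every 2nd term gives 2 separate tracks.
Track A: 6, 7, 13, 20, 33, 53, 86 (Fibonacci-style (each term is the sum of the two before it)).
Track B: 9, 16, 25, 36, 49, 64 (perfect squares starting at 3²).
Term 14 comes from track B (its 7th entry): 81.
Term 15 comes from track A (its 8th entry): 139.

81, 139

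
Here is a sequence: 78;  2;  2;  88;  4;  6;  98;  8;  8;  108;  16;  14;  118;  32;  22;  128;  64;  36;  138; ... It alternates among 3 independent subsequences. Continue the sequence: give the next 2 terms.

Split by position mod 3 into 3 tracks.
Subsequence A: 78, 88, 98, 108, 118, 128, 138 (arithmetic with common difference +10).
Subsequence B: 2, 4, 8, 16, 32, 64 (powers of 2).
Subsequence C: 2, 6, 8, 14, 22, 36 (each term equals the sum of the previous two).
Position 20 → subsequence B, term 7 = 128.
Position 21 → subsequence C, term 7 = 58.

128, 58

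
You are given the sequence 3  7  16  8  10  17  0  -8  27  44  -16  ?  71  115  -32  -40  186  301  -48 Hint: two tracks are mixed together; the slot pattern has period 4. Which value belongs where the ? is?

Reading positions in blocks of 4 reveals the pattern AABB — 2 tracks woven together.
Subsequence A = 3, 7, 10, 17, 27, 44, 71, 115, 186, 301: a Fibonacci-like recurrence a_n = a_{n-1} + a_{n-2}.
Subsequence B = 16, 8, 0, -8, -16, ?, -32, -40, -48: arithmetic with common difference −8.
The gap is subsequence B's term 6; the rule gives -24.

-24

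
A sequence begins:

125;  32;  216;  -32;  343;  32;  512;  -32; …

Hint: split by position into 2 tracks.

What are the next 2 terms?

729, 32

The terms cycle through 2 interleaved subsequences.
Subsequence A: 125, 216, 343, 512 (perfect cubes starting at 5³).
Subsequence B: 32, -32, 32, -32 (alternating ±32).
Position 9 falls in subsequence A as its term 5, giving 729.
Term 10 comes from subsequence B (its 5th entry): 32.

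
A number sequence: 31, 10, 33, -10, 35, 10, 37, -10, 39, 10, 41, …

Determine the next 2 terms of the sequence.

-10, 43

Taking every 2nd term gives 2 separate tracks.
Subsequence A: 31, 33, 35, 37, 39, 41. Linear: a_n = 29 + 2·n.
Subsequence B: 10, -10, 10, -10, 10. Alternating ±10.
Position 12 → subsequence B, term 6 = -10.
Position 13 falls in subsequence A as its term 7, giving 43.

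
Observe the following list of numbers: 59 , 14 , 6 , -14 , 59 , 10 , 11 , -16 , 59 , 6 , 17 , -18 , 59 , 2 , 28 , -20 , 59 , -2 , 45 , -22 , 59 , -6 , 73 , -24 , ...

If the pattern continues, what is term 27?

Split by position mod 4: positions 1, 5, 9, … form one track, and each other residue class forms its own.
Track A is 59, 59, 59, 59, 59, 59, which is constant 59.
Track B is 14, 10, 6, 2, -2, -6, which is subtracting 4 each time.
Track C is 6, 11, 17, 28, 45, 73, which is a Fibonacci-like recurrence a_n = a_{n-1} + a_{n-2}.
Track D is -14, -16, -18, -20, -22, -24, which is arithmetic, step −2.
Term 27 comes from track C (its 7th entry): 118.

118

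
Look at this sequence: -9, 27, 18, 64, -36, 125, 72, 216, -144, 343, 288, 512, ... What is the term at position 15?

1152

Taking every 2nd term gives 2 separate tracks.
Track A is -9, 18, -36, 72, -144, 288, which is geometric, ×-2 each step.
Track B is 27, 64, 125, 216, 343, 512, which is perfect cubes starting at 3³.
Term 15 comes from track A (its 8th entry): 1152.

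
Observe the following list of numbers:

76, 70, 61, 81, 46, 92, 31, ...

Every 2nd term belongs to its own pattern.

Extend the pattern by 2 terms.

103, 16

The terms cycle through 2 interleaved subsequences.
Subsequence A = 76, 61, 46, 31: linear: a_n = 91 − 15·n.
Subsequence B = 70, 81, 92: arithmetic, step +11.
Position 8 → subsequence B, term 4 = 103.
Term 9 comes from subsequence A (its 5th entry): 16.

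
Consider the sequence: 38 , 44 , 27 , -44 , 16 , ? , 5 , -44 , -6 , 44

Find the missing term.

44

Odd-indexed and even-indexed terms follow separate rules.
Track A: 38, 27, 16, 5, -6. Linear: a_n = 49 − 11·n.
Track B: 44, -44, ?, -44, 44. Oscillating between 44 and -44.
The gap is track B's term 3; the rule gives 44.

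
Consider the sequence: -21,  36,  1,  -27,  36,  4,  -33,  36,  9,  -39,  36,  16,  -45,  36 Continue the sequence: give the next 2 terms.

25, -51

Split by position mod 3: positions 1, 4, 7, … form one track, and each other residue class forms its own.
Track A: -21, -27, -33, -39, -45 — subtracting 6 each time.
Track B: 36, 36, 36, 36, 36 — constant 36.
Track C: 1, 4, 9, 16 — the squares 1², 2², 3², ….
Position 15 falls in track C as its term 5, giving 25.
Term 16 comes from track A (its 6th entry): -51.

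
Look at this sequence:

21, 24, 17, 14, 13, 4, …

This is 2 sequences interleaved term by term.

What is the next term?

Taking every 2nd term gives 2 separate tracks.
Subsequence A = 21, 17, 13: arithmetic with common difference −4.
Subsequence B = 24, 14, 4: arithmetic, step −10.
The 7th slot belongs to subsequence A; its 4th term is 9.

9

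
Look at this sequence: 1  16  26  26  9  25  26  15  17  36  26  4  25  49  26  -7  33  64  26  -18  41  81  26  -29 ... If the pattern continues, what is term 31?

The terms cycle through 4 interleaved subsequences.
Track A = 1, 9, 17, 25, 33, 41: arithmetic, step +8.
Track B = 16, 25, 36, 49, 64, 81: consecutive squares n² from n = 4.
Track C = 26, 26, 26, 26, 26, 26: the constant sequence 26.
Track D = 26, 15, 4, -7, -18, -29: linear: a_n = 37 − 11·n.
The 31st slot belongs to track C; its 8th term is 26.

26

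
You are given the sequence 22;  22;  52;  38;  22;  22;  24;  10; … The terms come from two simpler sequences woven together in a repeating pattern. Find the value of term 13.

22

Positions follow the repeating pattern AABB; grouping by letter gives 2 tracks.
Subsequence A: 22, 22, 22, 22. Constant 22.
Subsequence B: 52, 38, 24, 10. Subtracting 14 each time.
Term 13 comes from subsequence A (its 7th entry): 22.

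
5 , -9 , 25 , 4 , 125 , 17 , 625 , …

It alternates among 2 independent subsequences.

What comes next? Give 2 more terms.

30, 3125

Taking every 2nd term gives 2 separate tracks.
Subsequence A: 5, 25, 125, 625 — powers of 5.
Subsequence B: -9, 4, 17 — arithmetic, step +13.
Term 8 comes from subsequence B (its 4th entry): 30.
The 9th slot belongs to subsequence A; its 5th term is 3125.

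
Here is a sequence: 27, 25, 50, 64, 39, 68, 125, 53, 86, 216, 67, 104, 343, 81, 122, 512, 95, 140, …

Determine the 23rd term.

Read the sequence 3 terms at a time; column i is its own pattern.
Stream A: 27, 64, 125, 216, 343, 512. The cubes 3³, 4³, 5³, ….
Stream B: 25, 39, 53, 67, 81, 95. Adding 14 each time.
Stream C: 50, 68, 86, 104, 122, 140. Adding 18 each time.
The 23rd slot belongs to stream B; its 8th term is 123.

123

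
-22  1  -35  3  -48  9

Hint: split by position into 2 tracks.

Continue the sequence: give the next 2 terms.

Split by position mod 2 into 2 tracks.
Stream A: -22, -35, -48 (subtracting 13 each time).
Stream B: 1, 3, 9 (powers of 3).
Term 7 comes from stream A (its 4th entry): -61.
Term 8 comes from stream B (its 4th entry): 27.

-61, 27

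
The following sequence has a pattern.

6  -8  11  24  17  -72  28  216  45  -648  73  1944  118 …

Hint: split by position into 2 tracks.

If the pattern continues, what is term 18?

-52488

Taking every 2nd term gives 2 separate tracks.
Stream A = 6, 11, 17, 28, 45, 73, 118: a Fibonacci-like recurrence a_n = a_{n-1} + a_{n-2}.
Stream B = -8, 24, -72, 216, -648, 1944: geometric, ×-3 each step.
The 18th slot belongs to stream B; its 9th term is -52488.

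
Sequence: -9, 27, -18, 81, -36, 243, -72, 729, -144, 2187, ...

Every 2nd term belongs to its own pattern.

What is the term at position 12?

6561

Taking every 2nd term gives 2 separate tracks.
Track A = -9, -18, -36, -72, -144: geometric, ×2 each step.
Track B = 27, 81, 243, 729, 2187: successive powers of 3.
The 12th slot belongs to track B; its 6th term is 6561.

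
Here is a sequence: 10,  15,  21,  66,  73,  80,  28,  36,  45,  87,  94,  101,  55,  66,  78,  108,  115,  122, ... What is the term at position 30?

The slot pattern repeats as AAABBB (period 6), so there are 2 interleaved tracks.
Stream A is 10, 15, 21, 28, 36, 45, 55, 66, 78, which is triangular numbers starting at T_4.
Stream B is 66, 73, 80, 87, 94, 101, 108, 115, 122, which is adding 7 each time.
Term 30 comes from stream B (its 15th entry): 164.

164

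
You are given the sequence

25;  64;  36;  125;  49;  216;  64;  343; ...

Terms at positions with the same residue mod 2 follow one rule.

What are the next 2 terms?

Positions 1, 3, 5, … form one subsequence and positions 2, 4, 6, … form another.
Subsequence A = 25, 36, 49, 64: perfect squares starting at 5².
Subsequence B = 64, 125, 216, 343: consecutive cubes n³ from n = 4.
The 9th slot belongs to subsequence A; its 5th term is 81.
The 10th slot belongs to subsequence B; its 5th term is 512.

81, 512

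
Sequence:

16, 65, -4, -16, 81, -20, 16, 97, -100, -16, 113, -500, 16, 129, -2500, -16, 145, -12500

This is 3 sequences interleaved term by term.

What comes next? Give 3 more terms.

The terms cycle through 3 interleaved subsequences.
Track A: 16, -16, 16, -16, 16, -16. The oscillation 16·(−1)^(n+1).
Track B: 65, 81, 97, 113, 129, 145. Adding 16 each time.
Track C: -4, -20, -100, -500, -2500, -12500. A geometric progression (common ratio 5).
Position 19 falls in track A as its term 7, giving 16.
Position 20 falls in track B as its term 7, giving 161.
The 21st slot belongs to track C; its 7th term is -62500.

16, 161, -62500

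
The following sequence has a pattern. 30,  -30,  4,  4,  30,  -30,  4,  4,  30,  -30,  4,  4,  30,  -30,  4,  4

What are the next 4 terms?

30, -30, 4, 4

Positions follow the repeating pattern AABB; grouping by letter gives 2 tracks.
Stream A is 30, -30, 30, -30, 30, -30, 30, -30, which is oscillating between 30 and -30.
Stream B is 4, 4, 4, 4, 4, 4, 4, 4, which is constant 4.
Position 17 → stream A, term 9 = 30.
Term 18 comes from stream A (its 10th entry): -30.
Position 19 → stream B, term 9 = 4.
Position 20 → stream B, term 10 = 4.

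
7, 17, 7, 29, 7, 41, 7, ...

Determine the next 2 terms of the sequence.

The terms cycle through 2 interleaved subsequences.
Stream A is 7, 7, 7, 7, which is constant 7.
Stream B is 17, 29, 41, which is arithmetic, step +12.
The 8th slot belongs to stream B; its 4th term is 53.
The 9th slot belongs to stream A; its 5th term is 7.

53, 7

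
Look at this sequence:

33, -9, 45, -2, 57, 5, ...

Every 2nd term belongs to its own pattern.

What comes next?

69

The terms cycle through 2 interleaved subsequences.
Stream A: 33, 45, 57 — arithmetic, step +12.
Stream B: -9, -2, 5 — arithmetic, step +7.
The 7th slot belongs to stream A; its 4th term is 69.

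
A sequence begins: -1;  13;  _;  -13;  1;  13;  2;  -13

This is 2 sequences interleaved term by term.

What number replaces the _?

The terms cycle through 2 interleaved subsequences.
Track A is -1, ?, 1, 2, which is arithmetic with common difference +1.
Track B is 13, -13, 13, -13, which is the oscillation 13·(−1)^(n+1).
So the missing entry in track A is 0.

0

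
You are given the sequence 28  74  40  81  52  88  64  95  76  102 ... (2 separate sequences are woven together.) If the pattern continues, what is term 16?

123

Odd-indexed and even-indexed terms follow separate rules.
Subsequence A: 28, 40, 52, 64, 76. Arithmetic with common difference +12.
Subsequence B: 74, 81, 88, 95, 102. Adding 7 each time.
Term 16 comes from subsequence B (its 8th entry): 123.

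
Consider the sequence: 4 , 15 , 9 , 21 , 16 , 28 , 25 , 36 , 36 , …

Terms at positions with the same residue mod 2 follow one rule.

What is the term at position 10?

Split by position mod 2 into 2 tracks.
Track A = 4, 9, 16, 25, 36: perfect squares starting at 2².
Track B = 15, 21, 28, 36: triangular numbers starting at T_5.
Term 10 comes from track B (its 5th entry): 45.

45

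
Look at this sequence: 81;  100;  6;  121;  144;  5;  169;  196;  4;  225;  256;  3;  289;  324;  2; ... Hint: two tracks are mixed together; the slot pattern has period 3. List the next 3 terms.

361, 400, 1

The slot pattern repeats as AAB (period 3), so there are 2 interleaved tracks.
Subsequence A: 81, 100, 121, 144, 169, 196, 225, 256, 289, 324. The squares 9², 10², 11², ….
Subsequence B: 6, 5, 4, 3, 2. Arithmetic, step −1.
Position 16 falls in subsequence A as its term 11, giving 361.
The 17th slot belongs to subsequence A; its 12th term is 400.
Position 18 falls in subsequence B as its term 6, giving 1.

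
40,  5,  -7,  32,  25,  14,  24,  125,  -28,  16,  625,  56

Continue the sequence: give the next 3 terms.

Split by position mod 3: positions 1, 4, 7, … form one track, and each other residue class forms its own.
Subsequence A = 40, 32, 24, 16: subtracting 8 each time.
Subsequence B = 5, 25, 125, 625: powers 5^1, 5^2, 5^3, ….
Subsequence C = -7, 14, -28, 56: a geometric progression (common ratio -2).
Position 13 falls in subsequence A as its term 5, giving 8.
Position 14 → subsequence B, term 5 = 3125.
Position 15 falls in subsequence C as its term 5, giving -112.

8, 3125, -112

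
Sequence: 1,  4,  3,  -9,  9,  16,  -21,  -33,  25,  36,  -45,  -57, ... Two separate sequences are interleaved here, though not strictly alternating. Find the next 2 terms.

Positions follow the repeating pattern AABB; grouping by letter gives 2 tracks.
Track A: 1, 4, 9, 16, 25, 36 (consecutive squares n² from n = 1).
Track B: 3, -9, -21, -33, -45, -57 (arithmetic with common difference −12).
The 13th slot belongs to track A; its 7th term is 49.
Term 14 comes from track A (its 8th entry): 64.

49, 64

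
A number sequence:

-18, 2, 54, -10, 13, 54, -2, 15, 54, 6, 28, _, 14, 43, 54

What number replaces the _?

54

Taking every 3rd term gives 3 separate tracks.
Stream A is -18, -10, -2, 6, 14, which is adding 8 each time.
Stream B is 2, 13, 15, 28, 43, which is each term equals the sum of the previous two.
Stream C is 54, 54, 54, ?, 54, which is constant 54.
Stream C's pattern makes the blank 54.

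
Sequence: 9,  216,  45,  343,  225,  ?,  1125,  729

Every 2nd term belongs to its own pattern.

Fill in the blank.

The terms cycle through 2 interleaved subsequences.
Stream A: 9, 45, 225, 1125. Multiplying by 5 each time.
Stream B: 216, 343, ?, 729. Consecutive cubes n³ from n = 6.
So the missing entry in stream B is 512.

512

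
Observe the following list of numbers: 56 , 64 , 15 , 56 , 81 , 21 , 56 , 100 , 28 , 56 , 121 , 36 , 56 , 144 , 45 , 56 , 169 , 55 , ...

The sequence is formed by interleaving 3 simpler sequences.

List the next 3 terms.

Taking every 3rd term gives 3 separate tracks.
Track A is 56, 56, 56, 56, 56, 56, which is constant 56.
Track B is 64, 81, 100, 121, 144, 169, which is the squares 8², 9², 10², ….
Track C is 15, 21, 28, 36, 45, 55, which is triangular numbers starting at T_5.
Position 19 falls in track A as its term 7, giving 56.
The 20th slot belongs to track B; its 7th term is 196.
Position 21 → track C, term 7 = 66.

56, 196, 66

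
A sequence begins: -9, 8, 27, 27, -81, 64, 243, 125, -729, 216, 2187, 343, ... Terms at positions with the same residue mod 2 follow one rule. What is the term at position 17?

Split by position mod 2 into 2 tracks.
Subsequence A: -9, 27, -81, 243, -729, 2187 (a geometric progression (common ratio -3)).
Subsequence B: 8, 27, 64, 125, 216, 343 (the cubes 2³, 3³, 4³, …).
The 17th slot belongs to subsequence A; its 9th term is -59049.

-59049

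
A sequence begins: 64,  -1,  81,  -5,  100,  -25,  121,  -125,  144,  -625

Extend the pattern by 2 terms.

Split by position mod 2 into 2 tracks.
Stream A: 64, 81, 100, 121, 144 (the squares 8², 9², 10², …).
Stream B: -1, -5, -25, -125, -625 (a geometric progression (common ratio 5)).
The 11th slot belongs to stream A; its 6th term is 169.
The 12th slot belongs to stream B; its 6th term is -3125.

169, -3125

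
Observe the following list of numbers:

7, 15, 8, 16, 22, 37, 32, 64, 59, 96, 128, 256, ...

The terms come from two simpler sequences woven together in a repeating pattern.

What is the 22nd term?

1720

Positions follow the repeating pattern AABB; grouping by letter gives 2 tracks.
Track A: 7, 15, 22, 37, 59, 96. A Fibonacci-like recurrence a_n = a_{n-1} + a_{n-2}.
Track B: 8, 16, 32, 64, 128, 256. Geometric with ratio 2.
The 22nd slot belongs to track A; its 12th term is 1720.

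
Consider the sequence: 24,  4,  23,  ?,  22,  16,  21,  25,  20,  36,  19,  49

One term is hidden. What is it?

9

Odd-indexed and even-indexed terms follow separate rules.
Stream A = 24, 23, 22, 21, 20, 19: arithmetic with common difference −1.
Stream B = 4, ?, 16, 25, 36, 49: consecutive squares n² from n = 2.
Filling stream B at index 2 by its rule yields 9.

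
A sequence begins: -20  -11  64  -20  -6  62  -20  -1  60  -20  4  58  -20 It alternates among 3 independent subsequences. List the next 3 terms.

9, 56, -20

Split by position mod 3 into 3 tracks.
Track A: -20, -20, -20, -20, -20. Always -20.
Track B: -11, -6, -1, 4. Adding 5 each time.
Track C: 64, 62, 60, 58. Subtracting 2 each time.
Position 14 → track B, term 5 = 9.
Position 15 → track C, term 5 = 56.
The 16th slot belongs to track A; its 6th term is -20.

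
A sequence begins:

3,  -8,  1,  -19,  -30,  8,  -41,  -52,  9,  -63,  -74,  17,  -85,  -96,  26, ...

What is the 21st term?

Reading positions in blocks of 3 reveals the pattern AAB — 2 tracks woven together.
Track A: 3, -8, -19, -30, -41, -52, -63, -74, -85, -96. Linear: a_n = 14 − 11·n.
Track B: 1, 8, 9, 17, 26. A Fibonacci-like recurrence a_n = a_{n-1} + a_{n-2}.
Position 21 falls in track B as its term 7, giving 69.

69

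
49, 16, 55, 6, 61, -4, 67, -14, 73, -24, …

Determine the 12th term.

-34

Taking every 2nd term gives 2 separate tracks.
Track A: 49, 55, 61, 67, 73. Linear: a_n = 43 + 6·n.
Track B: 16, 6, -4, -14, -24. Arithmetic, step −10.
Term 12 comes from track B (its 6th entry): -34.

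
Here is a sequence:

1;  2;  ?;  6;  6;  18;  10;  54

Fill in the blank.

Odd-indexed and even-indexed terms follow separate rules.
Track A is 1, ?, 6, 10, which is triangular numbers n(n+1)/2 for n = 1, 2, ….
Track B is 2, 6, 18, 54, which is geometric with ratio 3.
The gap is track A's term 2; the rule gives 3.

3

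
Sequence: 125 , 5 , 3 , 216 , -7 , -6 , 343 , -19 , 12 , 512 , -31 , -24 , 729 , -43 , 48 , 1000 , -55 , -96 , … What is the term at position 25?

Split by position mod 3: positions 1, 4, 7, … form one track, and each other residue class forms its own.
Track A = 125, 216, 343, 512, 729, 1000: the cubes 5³, 6³, 7³, ….
Track B = 5, -7, -19, -31, -43, -55: subtracting 12 each time.
Track C = 3, -6, 12, -24, 48, -96: a geometric progression (common ratio -2).
Position 25 falls in track A as its term 9, giving 2197.

2197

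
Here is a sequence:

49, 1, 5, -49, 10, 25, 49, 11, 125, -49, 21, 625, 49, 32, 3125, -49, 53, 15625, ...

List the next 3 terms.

Split by position mod 3: positions 1, 4, 7, … form one track, and each other residue class forms its own.
Subsequence A: 49, -49, 49, -49, 49, -49 — the oscillation 49·(−1)^(n+1).
Subsequence B: 1, 10, 11, 21, 32, 53 — each term equals the sum of the previous two.
Subsequence C: 5, 25, 125, 625, 3125, 15625 — powers 5^1, 5^2, 5^3, ….
Position 19 falls in subsequence A as its term 7, giving 49.
Position 20 falls in subsequence B as its term 7, giving 85.
Term 21 comes from subsequence C (its 7th entry): 78125.

49, 85, 78125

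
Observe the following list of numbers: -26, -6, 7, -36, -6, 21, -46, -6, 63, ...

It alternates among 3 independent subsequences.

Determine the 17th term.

The terms cycle through 3 interleaved subsequences.
Stream A: -26, -36, -46 — arithmetic, step −10.
Stream B: -6, -6, -6 — constant -6.
Stream C: 7, 21, 63 — multiplying by 3 each time.
Position 17 falls in stream B as its term 6, giving -6.

-6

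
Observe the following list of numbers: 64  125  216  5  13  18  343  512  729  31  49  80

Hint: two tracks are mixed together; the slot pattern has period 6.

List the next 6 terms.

Positions follow the repeating pattern AAABBB; grouping by letter gives 2 tracks.
Track A: 64, 125, 216, 343, 512, 729 — the cubes 4³, 5³, 6³, ….
Track B: 5, 13, 18, 31, 49, 80 — a Fibonacci-like recurrence a_n = a_{n-1} + a_{n-2}.
Position 13 → track A, term 7 = 1000.
The 14th slot belongs to track A; its 8th term is 1331.
The 15th slot belongs to track A; its 9th term is 1728.
Position 16 falls in track B as its term 7, giving 129.
Position 17 → track B, term 8 = 209.
The 18th slot belongs to track B; its 9th term is 338.

1000, 1331, 1728, 129, 209, 338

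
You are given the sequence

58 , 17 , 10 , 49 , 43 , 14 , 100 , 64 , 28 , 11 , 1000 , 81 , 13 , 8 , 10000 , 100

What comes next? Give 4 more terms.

Split by position mod 4 into 4 tracks.
Track A: 58, 43, 28, 13. Subtracting 15 each time.
Track B: 17, 14, 11, 8. Linear: a_n = 20 − 3·n.
Track C: 10, 100, 1000, 10000. Geometric with ratio 10.
Track D: 49, 64, 81, 100. Perfect squares starting at 7².
The 17th slot belongs to track A; its 5th term is -2.
The 18th slot belongs to track B; its 5th term is 5.
Position 19 → track C, term 5 = 100000.
Position 20 falls in track D as its term 5, giving 121.

-2, 5, 100000, 121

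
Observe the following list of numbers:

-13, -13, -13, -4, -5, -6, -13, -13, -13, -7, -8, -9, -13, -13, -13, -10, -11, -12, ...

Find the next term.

-13

Positions follow the repeating pattern AAABBB; grouping by letter gives 2 tracks.
Stream A: -13, -13, -13, -13, -13, -13, -13, -13, -13 (the constant sequence -13).
Stream B: -4, -5, -6, -7, -8, -9, -10, -11, -12 (subtracting 1 each time).
Term 19 comes from stream A (its 10th entry): -13.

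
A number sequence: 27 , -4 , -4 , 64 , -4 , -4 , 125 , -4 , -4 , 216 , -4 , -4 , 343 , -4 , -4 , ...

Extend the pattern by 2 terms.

The slot pattern repeats as ABB (period 3), so there are 2 interleaved tracks.
Track A is 27, 64, 125, 216, 343, which is the cubes 3³, 4³, 5³, ….
Track B is -4, -4, -4, -4, -4, -4, -4, -4, -4, -4, which is the constant sequence -4.
Term 16 comes from track A (its 6th entry): 512.
The 17th slot belongs to track B; its 11th term is -4.

512, -4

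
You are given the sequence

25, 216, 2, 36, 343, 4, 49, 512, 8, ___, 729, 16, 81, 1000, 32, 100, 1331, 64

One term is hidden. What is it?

64

The terms cycle through 3 interleaved subsequences.
Stream A: 25, 36, 49, ?, 81, 100. Perfect squares starting at 5².
Stream B: 216, 343, 512, 729, 1000, 1331. Perfect cubes starting at 6³.
Stream C: 2, 4, 8, 16, 32, 64. Geometric, ×2 each step.
The gap is stream A's term 4; the rule gives 64.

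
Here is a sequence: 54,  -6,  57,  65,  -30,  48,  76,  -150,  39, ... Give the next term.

Taking every 3rd term gives 3 separate tracks.
Stream A: 54, 65, 76. Adding 11 each time.
Stream B: -6, -30, -150. A geometric progression (common ratio 5).
Stream C: 57, 48, 39. Arithmetic with common difference −9.
Position 10 falls in stream A as its term 4, giving 87.

87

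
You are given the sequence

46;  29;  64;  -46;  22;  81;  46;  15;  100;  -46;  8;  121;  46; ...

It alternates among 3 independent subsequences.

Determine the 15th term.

144

Split by position mod 3: positions 1, 4, 7, … form one track, and each other residue class forms its own.
Subsequence A is 46, -46, 46, -46, 46, which is oscillating between 46 and -46.
Subsequence B is 29, 22, 15, 8, which is linear: a_n = 36 − 7·n.
Subsequence C is 64, 81, 100, 121, which is perfect squares starting at 8².
Position 15 → subsequence C, term 5 = 144.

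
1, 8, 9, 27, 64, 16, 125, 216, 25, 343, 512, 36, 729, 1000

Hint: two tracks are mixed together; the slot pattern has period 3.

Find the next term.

Reading positions in blocks of 3 reveals the pattern AAB — 2 tracks woven together.
Track A = 1, 8, 27, 64, 125, 216, 343, 512, 729, 1000: consecutive cubes n³ from n = 1.
Track B = 9, 16, 25, 36: the squares 3², 4², 5², ….
The 15th slot belongs to track B; its 5th term is 49.

49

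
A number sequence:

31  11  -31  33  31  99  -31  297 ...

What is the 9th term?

31

Split by position mod 2 into 2 tracks.
Subsequence A: 31, -31, 31, -31 (the oscillation 31·(−1)^(n+1)).
Subsequence B: 11, 33, 99, 297 (multiplying by 3 each time).
Position 9 falls in subsequence A as its term 5, giving 31.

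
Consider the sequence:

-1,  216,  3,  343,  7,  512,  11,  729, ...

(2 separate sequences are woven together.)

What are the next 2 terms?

15, 1000

The terms cycle through 2 interleaved subsequences.
Track A: -1, 3, 7, 11 (arithmetic, step +4).
Track B: 216, 343, 512, 729 (the cubes 6³, 7³, 8³, …).
Position 9 falls in track A as its term 5, giving 15.
The 10th slot belongs to track B; its 5th term is 1000.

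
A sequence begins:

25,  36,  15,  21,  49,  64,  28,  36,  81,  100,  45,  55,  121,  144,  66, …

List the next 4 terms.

78, 169, 196, 91

Positions follow the repeating pattern AABB; grouping by letter gives 2 tracks.
Track A is 25, 36, 49, 64, 81, 100, 121, 144, which is the squares 5², 6², 7², ….
Track B is 15, 21, 28, 36, 45, 55, 66, which is the triangular numbers T_5, T_6, ….
The 16th slot belongs to track B; its 8th term is 78.
The 17th slot belongs to track A; its 9th term is 169.
Position 18 → track A, term 10 = 196.
Term 19 comes from track B (its 9th entry): 91.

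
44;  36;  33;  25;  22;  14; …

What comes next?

Odd-indexed and even-indexed terms follow separate rules.
Subsequence A: 44, 33, 22 — subtracting 11 each time.
Subsequence B: 36, 25, 14 — linear: a_n = 47 − 11·n.
Term 7 comes from subsequence A (its 4th entry): 11.

11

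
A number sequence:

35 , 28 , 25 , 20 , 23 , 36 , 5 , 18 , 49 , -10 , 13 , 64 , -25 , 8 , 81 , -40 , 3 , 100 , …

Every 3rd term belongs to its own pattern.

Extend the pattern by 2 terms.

The terms cycle through 3 interleaved subsequences.
Track A: 35, 20, 5, -10, -25, -40 (arithmetic with common difference −15).
Track B: 28, 23, 18, 13, 8, 3 (arithmetic, step −5).
Track C: 25, 36, 49, 64, 81, 100 (the squares 5², 6², 7², …).
The 19th slot belongs to track A; its 7th term is -55.
Position 20 → track B, term 7 = -2.

-55, -2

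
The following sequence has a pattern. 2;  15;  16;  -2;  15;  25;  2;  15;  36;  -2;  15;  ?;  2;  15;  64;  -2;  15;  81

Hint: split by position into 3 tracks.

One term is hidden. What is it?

Read the sequence 3 terms at a time; column i is its own pattern.
Stream A = 2, -2, 2, -2, 2, -2: alternating ±2.
Stream B = 15, 15, 15, 15, 15, 15: constant 15.
Stream C = 16, 25, 36, ?, 64, 81: the squares 4², 5², 6², ….
The gap is stream C's term 4; the rule gives 49.

49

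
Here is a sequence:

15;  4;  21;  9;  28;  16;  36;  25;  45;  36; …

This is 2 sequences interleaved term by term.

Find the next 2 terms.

55, 49

Odd-indexed and even-indexed terms follow separate rules.
Track A is 15, 21, 28, 36, 45, which is triangular numbers n(n+1)/2 for n = 5, 6, ….
Track B is 4, 9, 16, 25, 36, which is perfect squares starting at 2².
Term 11 comes from track A (its 6th entry): 55.
The 12th slot belongs to track B; its 6th term is 49.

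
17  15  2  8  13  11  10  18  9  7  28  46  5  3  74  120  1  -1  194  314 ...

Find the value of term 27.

1330

Reading positions in blocks of 4 reveals the pattern AABB — 2 tracks woven together.
Track A: 17, 15, 13, 11, 9, 7, 5, 3, 1, -1 (linear: a_n = 19 − 2·n).
Track B: 2, 8, 10, 18, 28, 46, 74, 120, 194, 314 (a Fibonacci-like recurrence a_n = a_{n-1} + a_{n-2}).
Term 27 comes from track B (its 13th entry): 1330.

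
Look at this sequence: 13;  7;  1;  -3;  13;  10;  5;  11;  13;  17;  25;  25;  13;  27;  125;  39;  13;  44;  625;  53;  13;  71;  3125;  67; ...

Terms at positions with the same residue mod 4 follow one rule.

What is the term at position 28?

Split by position mod 4: positions 1, 5, 9, … form one track, and each other residue class forms its own.
Track A = 13, 13, 13, 13, 13, 13: always 13.
Track B = 7, 10, 17, 27, 44, 71: Fibonacci-style (each term is the sum of the two before it).
Track C = 1, 5, 25, 125, 625, 3125: successive powers of 5.
Track D = -3, 11, 25, 39, 53, 67: arithmetic, step +14.
Position 28 → track D, term 7 = 81.

81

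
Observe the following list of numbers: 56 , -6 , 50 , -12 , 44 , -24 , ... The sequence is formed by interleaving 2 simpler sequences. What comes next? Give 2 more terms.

38, -48

Taking every 2nd term gives 2 separate tracks.
Track A is 56, 50, 44, which is arithmetic, step −6.
Track B is -6, -12, -24, which is geometric with ratio 2.
Position 7 falls in track A as its term 4, giving 38.
Position 8 → track B, term 4 = -48.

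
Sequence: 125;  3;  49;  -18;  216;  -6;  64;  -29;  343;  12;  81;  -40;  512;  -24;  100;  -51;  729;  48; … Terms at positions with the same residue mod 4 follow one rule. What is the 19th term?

121

Taking every 4th term gives 4 separate tracks.
Stream A is 125, 216, 343, 512, 729, which is the cubes 5³, 6³, 7³, ….
Stream B is 3, -6, 12, -24, 48, which is multiplying by -2 each time.
Stream C is 49, 64, 81, 100, which is perfect squares starting at 7².
Stream D is -18, -29, -40, -51, which is arithmetic, step −11.
Term 19 comes from stream C (its 5th entry): 121.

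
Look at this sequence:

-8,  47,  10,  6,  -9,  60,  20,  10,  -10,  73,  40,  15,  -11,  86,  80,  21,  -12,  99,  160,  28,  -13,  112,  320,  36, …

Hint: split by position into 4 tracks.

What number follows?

-14

Taking every 4th term gives 4 separate tracks.
Subsequence A: -8, -9, -10, -11, -12, -13. Arithmetic, step −1.
Subsequence B: 47, 60, 73, 86, 99, 112. Arithmetic, step +13.
Subsequence C: 10, 20, 40, 80, 160, 320. Multiplying by 2 each time.
Subsequence D: 6, 10, 15, 21, 28, 36. Triangular numbers starting at T_3.
The 25th slot belongs to subsequence A; its 7th term is -14.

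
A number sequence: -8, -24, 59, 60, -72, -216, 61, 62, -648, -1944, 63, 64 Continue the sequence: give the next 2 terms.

Positions follow the repeating pattern AABB; grouping by letter gives 2 tracks.
Track A: -8, -24, -72, -216, -648, -1944 (multiplying by 3 each time).
Track B: 59, 60, 61, 62, 63, 64 (arithmetic with common difference +1).
The 13th slot belongs to track A; its 7th term is -5832.
Position 14 → track A, term 8 = -17496.

-5832, -17496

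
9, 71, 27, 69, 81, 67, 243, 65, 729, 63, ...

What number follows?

Positions 1, 3, 5, … form one subsequence and positions 2, 4, 6, … form another.
Stream A = 9, 27, 81, 243, 729: successive powers of 3.
Stream B = 71, 69, 67, 65, 63: arithmetic, step −2.
Term 11 comes from stream A (its 6th entry): 2187.

2187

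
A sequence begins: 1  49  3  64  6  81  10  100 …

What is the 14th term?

169

Positions 1, 3, 5, … form one subsequence and positions 2, 4, 6, … form another.
Track A: 1, 3, 6, 10. Triangular numbers n(n+1)/2 for n = 1, 2, ….
Track B: 49, 64, 81, 100. Perfect squares starting at 7².
Position 14 falls in track B as its term 7, giving 169.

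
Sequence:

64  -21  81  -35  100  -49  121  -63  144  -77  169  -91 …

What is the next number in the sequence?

Split by position mod 2 into 2 tracks.
Stream A = 64, 81, 100, 121, 144, 169: the squares 8², 9², 10², ….
Stream B = -21, -35, -49, -63, -77, -91: arithmetic with common difference −14.
Term 13 comes from stream A (its 7th entry): 196.

196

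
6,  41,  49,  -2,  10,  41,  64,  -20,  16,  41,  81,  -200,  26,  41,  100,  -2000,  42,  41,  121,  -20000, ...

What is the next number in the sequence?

68

Split by position mod 4: positions 1, 5, 9, … form one track, and each other residue class forms its own.
Stream A is 6, 10, 16, 26, 42, which is each term equals the sum of the previous two.
Stream B is 41, 41, 41, 41, 41, which is the constant sequence 41.
Stream C is 49, 64, 81, 100, 121, which is consecutive squares n² from n = 7.
Stream D is -2, -20, -200, -2000, -20000, which is geometric with ratio 10.
Position 21 → stream A, term 6 = 68.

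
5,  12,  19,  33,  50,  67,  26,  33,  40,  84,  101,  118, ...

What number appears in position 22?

The slot pattern repeats as AAABBB (period 6), so there are 2 interleaved tracks.
Subsequence A is 5, 12, 19, 26, 33, 40, which is linear: a_n = -2 + 7·n.
Subsequence B is 33, 50, 67, 84, 101, 118, which is arithmetic with common difference +17.
The 22nd slot belongs to subsequence B; its 10th term is 186.

186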